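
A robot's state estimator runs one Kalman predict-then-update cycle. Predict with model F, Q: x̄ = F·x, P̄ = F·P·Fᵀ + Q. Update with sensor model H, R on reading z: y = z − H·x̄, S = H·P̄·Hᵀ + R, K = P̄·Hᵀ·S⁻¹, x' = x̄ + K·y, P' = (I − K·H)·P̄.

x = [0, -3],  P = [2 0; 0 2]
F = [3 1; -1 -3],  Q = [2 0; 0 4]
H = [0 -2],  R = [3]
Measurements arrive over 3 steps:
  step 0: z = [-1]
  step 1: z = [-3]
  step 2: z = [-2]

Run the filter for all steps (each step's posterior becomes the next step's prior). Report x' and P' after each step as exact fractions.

step 0: x̄ = F·x = [-3, 9]
step 0: P̄ = F·P·Fᵀ + Q = [22 -12; -12 24]
step 0: y = z − H·x̄ = [17]
step 0: S = H·P̄·Hᵀ + R = [99]
step 0: K = P̄·Hᵀ·S⁻¹ = [8/33; -16/33]
step 0: x' = x̄ + K·y = [37/33, 25/33]
step 0: P' = (I − K·H)·P̄ = [178/11 -4/11; -4/11 8/11]
step 1: x̄ = F·x = [136/33, -112/33]
step 1: P̄ = F·P·Fᵀ + Q = [1608/11 -518/11; -518/11 270/11]
step 1: y = z − H·x̄ = [-323/33]
step 1: S = H·P̄·Hᵀ + R = [1113/11]
step 1: K = P̄·Hᵀ·S⁻¹ = [148/159; -180/371]
step 1: x' = x̄ + K·y = [-2380/477, 1508/1113]
step 1: P' = (I − K·H)·P̄ = [9304/159 -74/53; -74/53 270/371]
step 2: x̄ = F·x = [-15152/1113, 3088/3339]
step 2: P̄ = F·P·Fᵀ + Q = [193288/371 -60758/371; -60758/371 67546/1113]
step 2: y = z − H·x̄ = [-502/3339]
step 2: S = H·P̄·Hᵀ + R = [273523/1113]
step 2: K = P̄·Hᵀ·S⁻¹ = [364548/273523; -135092/273523]
step 2: x' = x̄ + K·y = [-3778456/273523, 273272/273523]
step 2: P' = (I − K·H)·P̄ = [23100536/273523 -546822/273523; -546822/273523 202638/273523]

step 0: x' = [37/33, 25/33], P' = [178/11 -4/11; -4/11 8/11]
step 1: x' = [-2380/477, 1508/1113], P' = [9304/159 -74/53; -74/53 270/371]
step 2: x' = [-3778456/273523, 273272/273523], P' = [23100536/273523 -546822/273523; -546822/273523 202638/273523]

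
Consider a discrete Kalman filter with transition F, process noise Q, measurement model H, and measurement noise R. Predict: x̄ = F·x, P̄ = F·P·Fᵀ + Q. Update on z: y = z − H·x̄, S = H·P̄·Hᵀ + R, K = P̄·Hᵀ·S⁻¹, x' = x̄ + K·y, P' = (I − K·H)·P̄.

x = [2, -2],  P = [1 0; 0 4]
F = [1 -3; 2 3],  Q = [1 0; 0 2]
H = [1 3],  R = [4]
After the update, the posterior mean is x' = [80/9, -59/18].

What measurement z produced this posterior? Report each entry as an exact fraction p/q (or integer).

z = [-1]

x̄ = F·x = [8, -2]
P̄ = F·P·Fᵀ + Q = [38 -34; -34 42]
S = H·P̄·Hᵀ + R = [216]
K = P̄·Hᵀ·S⁻¹ = [-8/27; 23/54]
x' − x̄ = [8/9, -23/18] = K·y
y = (KᵀK)⁻¹·Kᵀ·(x' − x̄) = [-3]
z = y + H·x̄ = [-3] + [2] = [-1]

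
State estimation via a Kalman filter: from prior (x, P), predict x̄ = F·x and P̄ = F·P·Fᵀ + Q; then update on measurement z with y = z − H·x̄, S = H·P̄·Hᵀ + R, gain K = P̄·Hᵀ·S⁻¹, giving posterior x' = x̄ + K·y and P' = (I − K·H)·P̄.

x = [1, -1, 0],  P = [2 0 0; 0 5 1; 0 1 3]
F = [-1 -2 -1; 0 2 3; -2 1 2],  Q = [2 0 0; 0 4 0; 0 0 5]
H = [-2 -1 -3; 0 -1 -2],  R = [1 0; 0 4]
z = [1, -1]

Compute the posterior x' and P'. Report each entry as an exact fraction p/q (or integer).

x̄ = F·x = [1, -2, -3]
P̄ = F·P·Fᵀ + Q = [31 -37 -17; -37 63 35; -17 35 34]
y = z − H·x̄ = [-8, -9]
S = H·P̄·Hᵀ + R = [352 300; 300 343]
K = P̄·Hᵀ·S⁻¹ = [-6191/15368 2149/3842; 3829/15368 -2327/3842; -4429/30736 -1339/7684]
x' = x̄ + K·y = [-3117/3842, 5601/3842, -2143/7684]
P' = (I − K·H)·P̄ = [13529/7684 -3651/7684 -13541/15368; -3651/7684 45073/7684 -26457/15368; -13541/15368 -26457/15368 37169/30736]

x' = [-3117/3842, 5601/3842, -2143/7684]
P' = [13529/7684 -3651/7684 -13541/15368; -3651/7684 45073/7684 -26457/15368; -13541/15368 -26457/15368 37169/30736]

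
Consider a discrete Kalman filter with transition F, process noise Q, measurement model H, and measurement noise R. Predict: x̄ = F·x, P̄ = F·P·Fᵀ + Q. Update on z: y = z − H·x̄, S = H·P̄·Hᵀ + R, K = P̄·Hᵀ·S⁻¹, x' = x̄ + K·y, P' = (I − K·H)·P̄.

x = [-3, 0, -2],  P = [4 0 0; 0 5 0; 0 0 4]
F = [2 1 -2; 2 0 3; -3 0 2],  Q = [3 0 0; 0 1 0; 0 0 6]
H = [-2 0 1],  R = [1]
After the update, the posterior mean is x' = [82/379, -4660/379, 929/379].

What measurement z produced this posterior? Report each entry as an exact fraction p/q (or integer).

z = [2]

x̄ = F·x = [-2, -12, 5]
P̄ = F·P·Fᵀ + Q = [40 -8 -40; -8 53 0; -40 0 58]
S = H·P̄·Hᵀ + R = [379]
K = P̄·Hᵀ·S⁻¹ = [-120/379; 16/379; 138/379]
x' − x̄ = [840/379, -112/379, -966/379] = K·y
y = (KᵀK)⁻¹·Kᵀ·(x' − x̄) = [-7]
z = y + H·x̄ = [-7] + [9] = [2]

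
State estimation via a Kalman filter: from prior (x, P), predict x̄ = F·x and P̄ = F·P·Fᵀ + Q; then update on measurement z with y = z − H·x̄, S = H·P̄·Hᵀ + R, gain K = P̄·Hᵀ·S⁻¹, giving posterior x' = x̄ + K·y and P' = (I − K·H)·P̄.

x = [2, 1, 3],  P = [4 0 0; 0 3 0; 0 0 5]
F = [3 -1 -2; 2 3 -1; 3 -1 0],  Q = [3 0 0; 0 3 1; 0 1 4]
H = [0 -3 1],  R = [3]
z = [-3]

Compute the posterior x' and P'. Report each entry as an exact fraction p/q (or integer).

x' = [-553/409, 1088/409, 2025/409]
P' = [24062/409 5293/409 15771/409; 5293/409 2090/409 5859/409; 15771/409 5859/409 17562/409]

x̄ = F·x = [-1, 4, 5]
P̄ = F·P·Fᵀ + Q = [62 25 39; 25 51 16; 39 16 43]
y = z − H·x̄ = [4]
S = H·P̄·Hᵀ + R = [409]
K = P̄·Hᵀ·S⁻¹ = [-36/409; -137/409; -5/409]
x' = x̄ + K·y = [-553/409, 1088/409, 2025/409]
P' = (I − K·H)·P̄ = [24062/409 5293/409 15771/409; 5293/409 2090/409 5859/409; 15771/409 5859/409 17562/409]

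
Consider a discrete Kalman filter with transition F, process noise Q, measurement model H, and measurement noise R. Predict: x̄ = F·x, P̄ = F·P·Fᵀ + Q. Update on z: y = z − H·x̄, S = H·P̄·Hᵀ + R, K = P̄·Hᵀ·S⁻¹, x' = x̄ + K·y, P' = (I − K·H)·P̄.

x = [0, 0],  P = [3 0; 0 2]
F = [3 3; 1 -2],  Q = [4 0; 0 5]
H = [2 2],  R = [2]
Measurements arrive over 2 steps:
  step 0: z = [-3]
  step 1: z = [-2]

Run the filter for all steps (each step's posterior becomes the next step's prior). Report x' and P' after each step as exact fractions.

step 0: x̄ = F·x = [0, 0]
step 0: P̄ = F·P·Fᵀ + Q = [49 -3; -3 16]
step 0: y = z − H·x̄ = [-3]
step 0: S = H·P̄·Hᵀ + R = [238]
step 0: K = P̄·Hᵀ·S⁻¹ = [46/119; 13/119]
step 0: x' = x̄ + K·y = [-138/119, -39/119]
step 0: P' = (I − K·H)·P̄ = [1599/119 -1553/119; -1553/119 1566/119]
step 1: x̄ = F·x = [-531/119, -60/119]
step 1: P̄ = F·P·Fᵀ + Q = [1007/119 60/119; 60/119 14670/119]
step 1: y = z − H·x̄ = [944/119]
step 1: S = H·P̄·Hᵀ + R = [63426/119]
step 1: K = P̄·Hᵀ·S⁻¹ = [97/2883; 4910/10571]
step 1: x' = x̄ + K·y = [-12095/2883, 33620/10571]
step 1: P' = (I − K·H)·P̄ = [22657/2883 -7520/961; -7520/961 87630/10571]

step 0: x' = [-138/119, -39/119], P' = [1599/119 -1553/119; -1553/119 1566/119]
step 1: x' = [-12095/2883, 33620/10571], P' = [22657/2883 -7520/961; -7520/961 87630/10571]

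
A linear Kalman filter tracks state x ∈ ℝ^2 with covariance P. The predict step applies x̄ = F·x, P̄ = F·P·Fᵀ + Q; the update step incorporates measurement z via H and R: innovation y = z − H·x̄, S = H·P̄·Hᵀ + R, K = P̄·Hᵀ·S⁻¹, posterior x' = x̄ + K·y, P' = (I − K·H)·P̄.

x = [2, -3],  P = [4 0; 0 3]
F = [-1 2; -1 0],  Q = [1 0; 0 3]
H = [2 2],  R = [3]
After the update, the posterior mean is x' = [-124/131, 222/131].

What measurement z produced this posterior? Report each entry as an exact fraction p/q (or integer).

z = [2]

x̄ = F·x = [-8, -2]
P̄ = F·P·Fᵀ + Q = [17 4; 4 7]
S = H·P̄·Hᵀ + R = [131]
K = P̄·Hᵀ·S⁻¹ = [42/131; 22/131]
x' − x̄ = [924/131, 484/131] = K·y
y = (KᵀK)⁻¹·Kᵀ·(x' − x̄) = [22]
z = y + H·x̄ = [22] + [-20] = [2]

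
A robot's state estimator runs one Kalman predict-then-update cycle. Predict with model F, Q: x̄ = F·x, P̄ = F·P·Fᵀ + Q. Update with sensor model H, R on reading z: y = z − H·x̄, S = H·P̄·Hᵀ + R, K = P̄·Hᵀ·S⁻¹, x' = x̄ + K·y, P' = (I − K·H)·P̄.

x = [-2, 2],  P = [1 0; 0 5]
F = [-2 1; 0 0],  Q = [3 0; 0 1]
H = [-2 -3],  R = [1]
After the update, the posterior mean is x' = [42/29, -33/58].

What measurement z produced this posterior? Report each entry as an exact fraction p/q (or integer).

x̄ = F·x = [6, 0]
P̄ = F·P·Fᵀ + Q = [12 0; 0 1]
S = H·P̄·Hᵀ + R = [58]
K = P̄·Hᵀ·S⁻¹ = [-12/29; -3/58]
x' − x̄ = [-132/29, -33/58] = K·y
y = (KᵀK)⁻¹·Kᵀ·(x' − x̄) = [11]
z = y + H·x̄ = [11] + [-12] = [-1]

z = [-1]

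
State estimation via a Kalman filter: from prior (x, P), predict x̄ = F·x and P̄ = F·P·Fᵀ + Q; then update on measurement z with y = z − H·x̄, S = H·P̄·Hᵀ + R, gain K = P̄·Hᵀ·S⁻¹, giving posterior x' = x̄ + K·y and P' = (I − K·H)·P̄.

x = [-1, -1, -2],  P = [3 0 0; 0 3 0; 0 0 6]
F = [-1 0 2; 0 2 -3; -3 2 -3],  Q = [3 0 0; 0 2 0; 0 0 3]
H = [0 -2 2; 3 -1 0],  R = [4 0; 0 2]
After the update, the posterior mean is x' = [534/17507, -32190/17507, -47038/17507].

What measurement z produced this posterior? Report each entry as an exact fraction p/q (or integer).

x̄ = F·x = [-3, 4, 7]
P̄ = F·P·Fᵀ + Q = [30 -36 -27; -36 68 66; -27 66 96]
S = H·P̄·Hᵀ + R = [132 58; 58 556]
K = P̄·Hᵀ·S⁻¹ = [675/17507 3897/17507; 1996/17507 -5750/17507; 20943/35014 -5721/17507]
x' − x̄ = [53055/17507, -102218/17507, -169587/17507] = K·y
y = (KᵀK)⁻¹·Kᵀ·(x' − x̄) = [-8, 15]
z = y + H·x̄ = [-8, 15] + [6, -13] = [-2, 2]

z = [-2, 2]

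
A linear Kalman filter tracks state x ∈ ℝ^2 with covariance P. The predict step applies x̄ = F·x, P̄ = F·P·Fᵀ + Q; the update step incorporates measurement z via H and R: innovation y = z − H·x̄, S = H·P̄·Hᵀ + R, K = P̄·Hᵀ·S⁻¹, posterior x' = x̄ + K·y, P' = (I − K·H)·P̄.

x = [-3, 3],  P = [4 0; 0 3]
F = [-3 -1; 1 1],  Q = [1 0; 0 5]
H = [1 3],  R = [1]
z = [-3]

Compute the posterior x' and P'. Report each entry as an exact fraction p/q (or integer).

x' = [399/59, -189/59]
P' = [2335/59 -780/59; -780/59 267/59]

x̄ = F·x = [6, 0]
P̄ = F·P·Fᵀ + Q = [40 -15; -15 12]
y = z − H·x̄ = [-9]
S = H·P̄·Hᵀ + R = [59]
K = P̄·Hᵀ·S⁻¹ = [-5/59; 21/59]
x' = x̄ + K·y = [399/59, -189/59]
P' = (I − K·H)·P̄ = [2335/59 -780/59; -780/59 267/59]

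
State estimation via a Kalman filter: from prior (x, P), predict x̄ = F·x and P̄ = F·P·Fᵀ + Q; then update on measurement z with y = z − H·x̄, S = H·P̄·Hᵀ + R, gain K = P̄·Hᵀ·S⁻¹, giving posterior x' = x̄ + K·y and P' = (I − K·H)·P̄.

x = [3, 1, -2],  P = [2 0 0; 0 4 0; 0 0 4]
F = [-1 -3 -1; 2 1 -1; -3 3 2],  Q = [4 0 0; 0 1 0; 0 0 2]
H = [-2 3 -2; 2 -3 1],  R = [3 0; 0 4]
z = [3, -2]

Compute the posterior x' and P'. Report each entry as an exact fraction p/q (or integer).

x' = [21864/35531, 22668/35531, -46242/35531]
P' = [230954/35531 64990/35531 -161450/35531; 64990/35531 52052/35531 9644/35531; -161450/35531 9644/35531 224360/35531]

x̄ = F·x = [-4, 9, -10]
P̄ = F·P·Fᵀ + Q = [46 -12 -38; -12 17 -8; -38 -8 72]
y = z − H·x̄ = [-52, 43]
S = H·P̄·Hᵀ + R = [564 -469; -469 453]
K = P̄·Hᵀ·S⁻¹ = [18654/35531 26372/35531; 2296/35531 -4133/35531; -32296/35531 -31868/35531]
x' = x̄ + K·y = [21864/35531, 22668/35531, -46242/35531]
P' = (I − K·H)·P̄ = [230954/35531 64990/35531 -161450/35531; 64990/35531 52052/35531 9644/35531; -161450/35531 9644/35531 224360/35531]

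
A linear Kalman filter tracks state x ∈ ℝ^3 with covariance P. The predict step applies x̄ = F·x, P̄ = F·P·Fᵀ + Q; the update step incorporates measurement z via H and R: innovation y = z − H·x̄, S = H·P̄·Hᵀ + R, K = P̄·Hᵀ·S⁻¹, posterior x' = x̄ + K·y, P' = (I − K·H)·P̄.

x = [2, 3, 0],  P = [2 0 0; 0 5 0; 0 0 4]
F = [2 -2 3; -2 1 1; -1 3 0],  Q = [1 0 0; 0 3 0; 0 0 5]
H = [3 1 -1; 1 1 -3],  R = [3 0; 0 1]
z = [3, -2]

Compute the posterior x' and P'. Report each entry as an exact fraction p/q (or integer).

x' = [272301/125959, -380792/125959, 50140/125959]
P' = [154483/125959 -421858/125959 -86104/125959; -421858/125959 1769104/125959 456943/125959; -86104/125959 456943/125959 141148/125959]

x̄ = F·x = [-2, -1, 7]
P̄ = F·P·Fᵀ + Q = [65 -6 -34; -6 20 19; -34 19 52]
y = z − H·x̄ = [17, 22]
S = H·P̄·Hᵀ + R = [790 611; 611 632]
K = P̄·Hᵀ·S⁻¹ = [42565/125959 -9063/125959; 15529/125959 -23583/125959; 19161/125959 -52605/125959]
x' = x̄ + K·y = [272301/125959, -380792/125959, 50140/125959]
P' = (I − K·H)·P̄ = [154483/125959 -421858/125959 -86104/125959; -421858/125959 1769104/125959 456943/125959; -86104/125959 456943/125959 141148/125959]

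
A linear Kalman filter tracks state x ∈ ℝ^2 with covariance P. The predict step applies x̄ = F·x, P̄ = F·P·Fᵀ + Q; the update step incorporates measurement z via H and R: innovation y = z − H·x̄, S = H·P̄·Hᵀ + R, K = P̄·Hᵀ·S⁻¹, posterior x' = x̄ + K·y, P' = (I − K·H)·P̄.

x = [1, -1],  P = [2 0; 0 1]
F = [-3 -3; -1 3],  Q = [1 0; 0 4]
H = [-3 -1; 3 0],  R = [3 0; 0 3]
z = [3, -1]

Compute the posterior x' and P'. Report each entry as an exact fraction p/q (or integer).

x' = [-46/193, -1489/579]
P' = [55/193 -138/193; -138/193 827/193]

x̄ = F·x = [0, -4]
P̄ = F·P·Fᵀ + Q = [28 -3; -3 15]
y = z − H·x̄ = [-1, -1]
S = H·P̄·Hᵀ + R = [252 -243; -243 255]
K = P̄·Hᵀ·S⁻¹ = [-9/193 55/193; -413/579 -138/193]
x' = x̄ + K·y = [-46/193, -1489/579]
P' = (I − K·H)·P̄ = [55/193 -138/193; -138/193 827/193]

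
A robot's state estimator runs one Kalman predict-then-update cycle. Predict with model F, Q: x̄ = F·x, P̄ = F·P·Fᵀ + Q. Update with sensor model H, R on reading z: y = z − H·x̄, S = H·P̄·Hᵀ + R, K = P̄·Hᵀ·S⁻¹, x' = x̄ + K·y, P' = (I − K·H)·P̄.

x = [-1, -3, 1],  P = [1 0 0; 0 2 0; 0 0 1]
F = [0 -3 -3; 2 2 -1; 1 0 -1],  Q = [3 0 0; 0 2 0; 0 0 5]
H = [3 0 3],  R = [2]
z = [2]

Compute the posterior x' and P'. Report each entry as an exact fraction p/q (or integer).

x' = [1344/389, -3321/389, -1078/389]
P' = [1869/389 -1719/389 -1803/389; -1719/389 5511/389 1707/389; -1803/389 1707/389 1823/389]

x̄ = F·x = [6, -9, -2]
P̄ = F·P·Fᵀ + Q = [30 -9 3; -9 15 3; 3 3 7]
y = z − H·x̄ = [-10]
S = H·P̄·Hᵀ + R = [389]
K = P̄·Hᵀ·S⁻¹ = [99/389; -18/389; 30/389]
x' = x̄ + K·y = [1344/389, -3321/389, -1078/389]
P' = (I − K·H)·P̄ = [1869/389 -1719/389 -1803/389; -1719/389 5511/389 1707/389; -1803/389 1707/389 1823/389]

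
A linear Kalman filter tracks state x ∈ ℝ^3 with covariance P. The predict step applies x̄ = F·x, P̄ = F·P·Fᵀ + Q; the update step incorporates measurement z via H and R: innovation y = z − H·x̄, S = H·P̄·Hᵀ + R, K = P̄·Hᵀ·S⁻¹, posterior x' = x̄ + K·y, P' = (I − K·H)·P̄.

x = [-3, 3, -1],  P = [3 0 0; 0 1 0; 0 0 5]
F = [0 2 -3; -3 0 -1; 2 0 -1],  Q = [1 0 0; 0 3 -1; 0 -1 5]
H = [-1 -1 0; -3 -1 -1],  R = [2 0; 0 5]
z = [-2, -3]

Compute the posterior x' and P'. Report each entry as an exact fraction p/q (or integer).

x̄ = F·x = [9, 10, -5]
P̄ = F·P·Fᵀ + Q = [50 15 15; 15 35 -14; 15 -14 22]
y = z − H·x̄ = [17, 29]
S = H·P̄·Hᵀ + R = [117 246; 246 664]
K = P̄·Hᵀ·S⁻¹ = [280/4293 -845/2862; -4241/4293 763/2862; 6187/8586 -1985/5724]
x' = x̄ + K·y = [13279/8586, 8047/8586, -48197/17172]
P' = (I − K·H)·P̄ = [4700/4293 -5260/4293 -5005/8586; -5260/4293 13742/4293 -7369/8586; -5005/8586 -7369/8586 74543/17172]

x' = [13279/8586, 8047/8586, -48197/17172]
P' = [4700/4293 -5260/4293 -5005/8586; -5260/4293 13742/4293 -7369/8586; -5005/8586 -7369/8586 74543/17172]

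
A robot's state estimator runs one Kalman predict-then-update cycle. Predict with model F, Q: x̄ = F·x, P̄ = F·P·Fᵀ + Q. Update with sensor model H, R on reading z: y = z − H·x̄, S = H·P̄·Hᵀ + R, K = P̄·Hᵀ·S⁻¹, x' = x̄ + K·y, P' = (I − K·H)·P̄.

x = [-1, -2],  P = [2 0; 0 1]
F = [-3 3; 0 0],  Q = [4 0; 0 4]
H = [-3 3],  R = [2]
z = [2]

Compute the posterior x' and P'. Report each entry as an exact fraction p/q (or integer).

x̄ = F·x = [-3, 0]
P̄ = F·P·Fᵀ + Q = [31 0; 0 4]
y = z − H·x̄ = [-7]
S = H·P̄·Hᵀ + R = [317]
K = P̄·Hᵀ·S⁻¹ = [-93/317; 12/317]
x' = x̄ + K·y = [-300/317, -84/317]
P' = (I − K·H)·P̄ = [1178/317 1116/317; 1116/317 1124/317]

x' = [-300/317, -84/317]
P' = [1178/317 1116/317; 1116/317 1124/317]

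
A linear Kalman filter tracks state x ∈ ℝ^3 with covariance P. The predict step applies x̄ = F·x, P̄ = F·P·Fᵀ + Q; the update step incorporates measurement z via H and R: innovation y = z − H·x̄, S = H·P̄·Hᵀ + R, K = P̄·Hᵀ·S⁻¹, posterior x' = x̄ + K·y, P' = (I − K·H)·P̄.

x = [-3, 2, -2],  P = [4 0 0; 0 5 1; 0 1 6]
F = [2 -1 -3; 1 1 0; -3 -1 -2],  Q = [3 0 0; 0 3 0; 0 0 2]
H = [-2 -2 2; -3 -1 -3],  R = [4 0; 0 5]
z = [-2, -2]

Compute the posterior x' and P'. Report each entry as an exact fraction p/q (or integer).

x̄ = F·x = [-2, -1, 11]
P̄ = F·P·Fᵀ + Q = [84 0 22; 0 12 -19; 22 -19 71]
y = z − H·x̄ = [-30, 24]
S = H·P̄·Hᵀ + R = [648 26; 26 1694]
K = P̄·Hᵀ·S⁻¹ = [-50447/274259 -50710/274259; -53099/548518 7693/274259; 59286/274259 -43004/274259]
x' = x̄ + K·y = [-252148/274259, 706858/274259, 206173/274259]
P' = (I − K·H)·P̄ = [656548/274259 -845764/274259 -290110/274259; -845764/274259 1298854/274259 399991/274259; -290110/274259 399991/274259 228453/274259]

x' = [-252148/274259, 706858/274259, 206173/274259]
P' = [656548/274259 -845764/274259 -290110/274259; -845764/274259 1298854/274259 399991/274259; -290110/274259 399991/274259 228453/274259]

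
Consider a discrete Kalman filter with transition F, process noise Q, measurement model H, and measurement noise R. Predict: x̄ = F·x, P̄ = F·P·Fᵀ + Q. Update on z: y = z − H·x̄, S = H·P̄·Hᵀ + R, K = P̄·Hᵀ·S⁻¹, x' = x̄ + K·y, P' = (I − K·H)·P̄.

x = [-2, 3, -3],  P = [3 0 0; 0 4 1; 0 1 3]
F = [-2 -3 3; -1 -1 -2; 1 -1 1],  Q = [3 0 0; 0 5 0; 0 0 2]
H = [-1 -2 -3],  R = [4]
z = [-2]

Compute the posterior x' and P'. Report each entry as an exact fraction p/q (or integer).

x̄ = F·x = [-14, 5, -8]
P̄ = F·P·Fᵀ + Q = [60 3 9; 3 28 -4; 9 -4 10]
y = z − H·x̄ = [-30]
S = H·P̄·Hᵀ + R = [284]
K = P̄·Hᵀ·S⁻¹ = [-93/284; -47/284; -31/284]
x' = x̄ + K·y = [-593/142, 1415/142, -671/142]
P' = (I − K·H)·P̄ = [8391/284 -3519/284 -327/284; -3519/284 5743/284 -2593/284; -327/284 -2593/284 1879/284]

x' = [-593/142, 1415/142, -671/142]
P' = [8391/284 -3519/284 -327/284; -3519/284 5743/284 -2593/284; -327/284 -2593/284 1879/284]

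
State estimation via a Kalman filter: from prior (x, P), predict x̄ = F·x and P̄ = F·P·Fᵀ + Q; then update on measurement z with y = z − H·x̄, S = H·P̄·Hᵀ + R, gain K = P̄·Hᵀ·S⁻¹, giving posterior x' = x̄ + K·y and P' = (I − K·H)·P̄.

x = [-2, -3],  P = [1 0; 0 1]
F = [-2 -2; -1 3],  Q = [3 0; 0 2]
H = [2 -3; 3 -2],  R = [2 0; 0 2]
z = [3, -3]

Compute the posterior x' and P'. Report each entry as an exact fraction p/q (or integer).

x̄ = F·x = [10, -7]
P̄ = F·P·Fᵀ + Q = [11 -4; -4 12]
y = z − H·x̄ = [-38, -47]
S = H·P̄·Hᵀ + R = [202 190; 190 197]
K = P̄·Hᵀ·S⁻¹ = [-546/1847 911/1847; -914/1847 544/1847]
x' = x̄ + K·y = [-3599/1847, -3765/1847]
P' = (I − K·H)·P̄ = [1530/1847 1384/1847; 1384/1847 1532/1847]

x' = [-3599/1847, -3765/1847]
P' = [1530/1847 1384/1847; 1384/1847 1532/1847]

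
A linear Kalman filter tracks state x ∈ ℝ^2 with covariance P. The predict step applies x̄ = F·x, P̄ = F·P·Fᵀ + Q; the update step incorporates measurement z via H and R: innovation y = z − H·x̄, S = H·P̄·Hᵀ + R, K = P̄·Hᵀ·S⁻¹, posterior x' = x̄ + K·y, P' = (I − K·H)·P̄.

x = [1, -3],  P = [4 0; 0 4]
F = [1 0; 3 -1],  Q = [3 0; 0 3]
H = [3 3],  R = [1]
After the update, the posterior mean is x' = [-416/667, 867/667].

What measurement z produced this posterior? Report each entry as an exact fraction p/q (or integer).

x̄ = F·x = [1, 6]
P̄ = F·P·Fᵀ + Q = [7 12; 12 43]
S = H·P̄·Hᵀ + R = [667]
K = P̄·Hᵀ·S⁻¹ = [57/667; 165/667]
x' − x̄ = [-1083/667, -3135/667] = K·y
y = (KᵀK)⁻¹·Kᵀ·(x' − x̄) = [-19]
z = y + H·x̄ = [-19] + [21] = [2]

z = [2]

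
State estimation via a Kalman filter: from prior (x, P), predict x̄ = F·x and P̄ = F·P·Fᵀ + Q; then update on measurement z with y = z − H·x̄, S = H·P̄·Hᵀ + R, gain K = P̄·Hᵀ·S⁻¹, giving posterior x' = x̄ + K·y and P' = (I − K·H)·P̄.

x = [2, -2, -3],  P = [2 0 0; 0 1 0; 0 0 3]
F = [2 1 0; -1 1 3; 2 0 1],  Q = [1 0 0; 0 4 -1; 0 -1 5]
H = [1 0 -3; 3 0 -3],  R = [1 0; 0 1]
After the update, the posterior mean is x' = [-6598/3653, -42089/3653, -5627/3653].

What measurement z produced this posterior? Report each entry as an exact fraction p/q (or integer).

z = [3, -1]

x̄ = F·x = [2, -13, 1]
P̄ = F·P·Fᵀ + Q = [10 -3 8; -3 34 4; 8 4 16]
S = H·P̄·Hᵀ + R = [107 78; 78 91]
K = P̄·Hᵀ·S⁻¹ = [-134/281 1734/3653; 21/281 -1077/3653; -136/281 552/3653]
x' − x̄ = [-13904/3653, 5400/3653, -9280/3653] = K·y
y = (KᵀK)⁻¹·Kᵀ·(x' − x̄) = [4, -4]
z = y + H·x̄ = [4, -4] + [-1, 3] = [3, -1]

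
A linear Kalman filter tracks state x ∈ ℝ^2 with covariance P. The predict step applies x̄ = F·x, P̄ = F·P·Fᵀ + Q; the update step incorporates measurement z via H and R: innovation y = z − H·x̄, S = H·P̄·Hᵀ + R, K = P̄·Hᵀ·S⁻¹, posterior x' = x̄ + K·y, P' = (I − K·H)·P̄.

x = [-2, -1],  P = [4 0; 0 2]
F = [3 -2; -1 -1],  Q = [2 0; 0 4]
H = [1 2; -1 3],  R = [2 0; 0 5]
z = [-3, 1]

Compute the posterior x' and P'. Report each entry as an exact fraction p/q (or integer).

x̄ = F·x = [-4, 3]
P̄ = F·P·Fᵀ + Q = [46 -8; -8 10]
y = z − H·x̄ = [-5, -12]
S = H·P̄·Hᵀ + R = [56 6; 6 189]
K = P̄·Hᵀ·S⁻¹ = [1015/1758 -1025/2637; 170/879 514/2637]
x' = x̄ + K·y = [-3907/1758, -269/879]
P' = (I − K·H)·P̄ = [3877/2637 -416/2637; -416/2637 718/2637]

x' = [-3907/1758, -269/879]
P' = [3877/2637 -416/2637; -416/2637 718/2637]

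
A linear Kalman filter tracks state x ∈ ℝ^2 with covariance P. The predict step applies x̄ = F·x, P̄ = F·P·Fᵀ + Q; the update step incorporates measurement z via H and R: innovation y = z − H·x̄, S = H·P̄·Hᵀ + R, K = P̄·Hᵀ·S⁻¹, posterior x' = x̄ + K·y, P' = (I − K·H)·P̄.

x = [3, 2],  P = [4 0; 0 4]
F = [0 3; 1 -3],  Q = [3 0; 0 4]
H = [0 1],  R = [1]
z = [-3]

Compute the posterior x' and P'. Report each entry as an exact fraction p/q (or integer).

x̄ = F·x = [6, -3]
P̄ = F·P·Fᵀ + Q = [39 -36; -36 44]
y = z − H·x̄ = [0]
S = H·P̄·Hᵀ + R = [45]
K = P̄·Hᵀ·S⁻¹ = [-4/5; 44/45]
x' = x̄ + K·y = [6, -3]
P' = (I − K·H)·P̄ = [51/5 -4/5; -4/5 44/45]

x' = [6, -3]
P' = [51/5 -4/5; -4/5 44/45]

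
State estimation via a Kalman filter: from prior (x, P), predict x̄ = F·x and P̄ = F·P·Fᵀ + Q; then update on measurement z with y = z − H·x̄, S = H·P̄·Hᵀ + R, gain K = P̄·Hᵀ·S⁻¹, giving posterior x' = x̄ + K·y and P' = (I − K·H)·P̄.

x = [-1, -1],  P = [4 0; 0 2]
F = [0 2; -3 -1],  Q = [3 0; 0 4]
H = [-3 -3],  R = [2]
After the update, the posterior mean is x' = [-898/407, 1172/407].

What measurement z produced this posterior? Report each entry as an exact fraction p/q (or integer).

x̄ = F·x = [-2, 4]
P̄ = F·P·Fᵀ + Q = [11 -4; -4 42]
S = H·P̄·Hᵀ + R = [407]
K = P̄·Hᵀ·S⁻¹ = [-21/407; -114/407]
x' − x̄ = [-84/407, -456/407] = K·y
y = (KᵀK)⁻¹·Kᵀ·(x' − x̄) = [4]
z = y + H·x̄ = [4] + [-6] = [-2]

z = [-2]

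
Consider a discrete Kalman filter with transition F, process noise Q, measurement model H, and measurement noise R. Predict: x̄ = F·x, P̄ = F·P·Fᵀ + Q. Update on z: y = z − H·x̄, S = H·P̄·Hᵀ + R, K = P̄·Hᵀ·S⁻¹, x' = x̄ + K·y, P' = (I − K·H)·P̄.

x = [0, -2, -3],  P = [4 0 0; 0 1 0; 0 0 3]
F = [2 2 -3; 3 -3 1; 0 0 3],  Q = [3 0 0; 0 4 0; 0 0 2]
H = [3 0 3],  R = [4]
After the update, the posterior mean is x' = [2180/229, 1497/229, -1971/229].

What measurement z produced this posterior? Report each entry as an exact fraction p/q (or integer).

z = [3]

x̄ = F·x = [5, 3, -9]
P̄ = F·P·Fᵀ + Q = [50 9 -27; 9 52 9; -27 9 29]
S = H·P̄·Hᵀ + R = [229]
K = P̄·Hᵀ·S⁻¹ = [69/229; 54/229; 6/229]
x' − x̄ = [1035/229, 810/229, 90/229] = K·y
y = (KᵀK)⁻¹·Kᵀ·(x' − x̄) = [15]
z = y + H·x̄ = [15] + [-12] = [3]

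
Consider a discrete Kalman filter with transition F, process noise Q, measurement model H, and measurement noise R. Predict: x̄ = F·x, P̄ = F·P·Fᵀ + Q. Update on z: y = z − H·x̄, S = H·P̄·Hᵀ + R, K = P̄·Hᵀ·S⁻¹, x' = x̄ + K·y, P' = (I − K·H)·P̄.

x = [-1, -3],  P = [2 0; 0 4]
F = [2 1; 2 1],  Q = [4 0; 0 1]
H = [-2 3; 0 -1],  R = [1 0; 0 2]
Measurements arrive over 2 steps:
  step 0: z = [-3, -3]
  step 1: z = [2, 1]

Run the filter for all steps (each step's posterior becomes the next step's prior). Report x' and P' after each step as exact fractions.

step 0: x' = [401/115, 487/345], P' = [416/115 264/115; 264/115 538/345]
step 1: x' = [-234029/223859, -16513/223859], P' = [872686/223859 555836/223859; 555836/223859 377046/223859]

step 0: x̄ = F·x = [-5, -5]
step 0: P̄ = F·P·Fᵀ + Q = [16 12; 12 13]
step 0: y = z − H·x̄ = [2, -8]
step 0: S = H·P̄·Hᵀ + R = [38 -15; -15 15]
step 0: K = P̄·Hᵀ·S⁻¹ = [-8/23 -132/115; 2/23 -269/345]
step 0: x' = x̄ + K·y = [401/115, 487/345]
step 0: P' = (I − K·H)·P̄ = [416/115 264/115; 264/115 538/345]
step 1: x̄ = F·x = [2893/345, 2893/345]
step 1: P̄ = F·P·Fᵀ + Q = [10078/345 8698/345; 8698/345 9043/345]
step 1: y = z − H·x̄ = [-2203/345, 3238/345]
step 1: S = H·P̄·Hᵀ + R = [17668/345 -9733/345; -9733/345 9733/345]
step 1: K = P̄·Hᵀ·S⁻¹ = [-8/23 -277918/223859; 2/23 -188523/223859]
step 1: x' = x̄ + K·y = [-234029/223859, -16513/223859]
step 1: P' = (I − K·H)·P̄ = [872686/223859 555836/223859; 555836/223859 377046/223859]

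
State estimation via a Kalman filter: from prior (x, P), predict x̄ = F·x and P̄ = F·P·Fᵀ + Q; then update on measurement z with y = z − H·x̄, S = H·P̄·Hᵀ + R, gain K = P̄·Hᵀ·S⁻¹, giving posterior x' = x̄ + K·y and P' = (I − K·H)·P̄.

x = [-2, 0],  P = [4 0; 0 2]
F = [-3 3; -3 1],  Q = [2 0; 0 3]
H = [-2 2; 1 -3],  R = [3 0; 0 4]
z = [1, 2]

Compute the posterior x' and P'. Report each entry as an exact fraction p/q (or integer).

x' = [-466/319, -9616/9251]
P' = [28/11 476/319; 476/319 10600/9251]

x̄ = F·x = [6, 6]
P̄ = F·P·Fᵀ + Q = [56 42; 42 41]
y = z − H·x̄ = [1, 14]
S = H·P̄·Hᵀ + R = [55 -22; -22 177]
K = P̄·Hᵀ·S⁻¹ = [-224/319 -14/29; -2136/9251 -409/841]
x' = x̄ + K·y = [-466/319, -9616/9251]
P' = (I − K·H)·P̄ = [28/11 476/319; 476/319 10600/9251]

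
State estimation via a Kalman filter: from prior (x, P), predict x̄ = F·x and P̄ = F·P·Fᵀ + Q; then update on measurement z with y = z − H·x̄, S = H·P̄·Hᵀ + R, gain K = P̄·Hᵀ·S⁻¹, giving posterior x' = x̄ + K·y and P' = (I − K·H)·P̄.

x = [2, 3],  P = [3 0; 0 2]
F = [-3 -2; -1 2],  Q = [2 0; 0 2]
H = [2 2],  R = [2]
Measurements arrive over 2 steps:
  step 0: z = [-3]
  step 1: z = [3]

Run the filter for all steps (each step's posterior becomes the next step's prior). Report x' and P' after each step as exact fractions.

step 0: x' = [-766/105, 86/15], P' = [997/105 -137/15; -137/15 139/15]
step 1: x' = [93016/32849, -40836/32849], P' = [104175/32849 -99673/32849; -99673/32849 111543/32849]

step 0: x̄ = F·x = [-12, 4]
step 0: P̄ = F·P·Fᵀ + Q = [37 1; 1 13]
step 0: y = z − H·x̄ = [13]
step 0: S = H·P̄·Hᵀ + R = [210]
step 0: K = P̄·Hᵀ·S⁻¹ = [38/105; 2/15]
step 0: x' = x̄ + K·y = [-766/105, 86/15]
step 0: P' = (I − K·H)·P̄ = [997/105 -137/15; -137/15 139/15]
step 1: x̄ = F·x = [1094/105, 394/21]
step 1: P̄ = F·P·Fᵀ + Q = [1567/105 587/21; 587/21 1787/21]
step 1: y = z − H·x̄ = [-5813/105]
step 1: S = H·P̄·Hᵀ + R = [65698/105]
step 1: K = P̄·Hᵀ·S⁻¹ = [4502/32849; 11870/32849]
step 1: x' = x̄ + K·y = [93016/32849, -40836/32849]
step 1: P' = (I − K·H)·P̄ = [104175/32849 -99673/32849; -99673/32849 111543/32849]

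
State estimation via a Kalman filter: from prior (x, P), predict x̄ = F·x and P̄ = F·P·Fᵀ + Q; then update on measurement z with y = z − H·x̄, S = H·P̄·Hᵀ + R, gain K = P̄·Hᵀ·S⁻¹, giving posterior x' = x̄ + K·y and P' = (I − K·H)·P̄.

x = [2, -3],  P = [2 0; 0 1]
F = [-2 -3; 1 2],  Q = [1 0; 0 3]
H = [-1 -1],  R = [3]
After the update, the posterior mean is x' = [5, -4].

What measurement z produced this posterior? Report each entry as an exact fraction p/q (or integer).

z = [-1]

x̄ = F·x = [5, -4]
P̄ = F·P·Fᵀ + Q = [18 -10; -10 9]
S = H·P̄·Hᵀ + R = [10]
K = P̄·Hᵀ·S⁻¹ = [-4/5; 1/10]
x' − x̄ = [0, 0] = K·y
y = (KᵀK)⁻¹·Kᵀ·(x' − x̄) = [0]
z = y + H·x̄ = [0] + [-1] = [-1]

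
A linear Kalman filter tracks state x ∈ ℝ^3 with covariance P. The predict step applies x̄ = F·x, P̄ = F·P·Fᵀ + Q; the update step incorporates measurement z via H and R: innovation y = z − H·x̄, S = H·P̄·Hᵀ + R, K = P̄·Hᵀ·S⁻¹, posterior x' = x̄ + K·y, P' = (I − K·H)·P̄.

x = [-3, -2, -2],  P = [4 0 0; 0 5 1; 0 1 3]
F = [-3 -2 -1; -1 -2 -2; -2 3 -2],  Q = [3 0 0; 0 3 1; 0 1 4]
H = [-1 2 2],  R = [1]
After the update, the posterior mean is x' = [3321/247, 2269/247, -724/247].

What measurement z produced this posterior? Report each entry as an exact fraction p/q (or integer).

z = [-1]

x̄ = F·x = [15, 11, 4]
P̄ = F·P·Fᵀ + Q = [66 44 1; 44 47 -11; 1 -11 65]
S = H·P̄·Hᵀ + R = [247]
K = P̄·Hᵀ·S⁻¹ = [24/247; 28/247; 107/247]
x' − x̄ = [-384/247, -448/247, -1712/247] = K·y
y = (KᵀK)⁻¹·Kᵀ·(x' − x̄) = [-16]
z = y + H·x̄ = [-16] + [15] = [-1]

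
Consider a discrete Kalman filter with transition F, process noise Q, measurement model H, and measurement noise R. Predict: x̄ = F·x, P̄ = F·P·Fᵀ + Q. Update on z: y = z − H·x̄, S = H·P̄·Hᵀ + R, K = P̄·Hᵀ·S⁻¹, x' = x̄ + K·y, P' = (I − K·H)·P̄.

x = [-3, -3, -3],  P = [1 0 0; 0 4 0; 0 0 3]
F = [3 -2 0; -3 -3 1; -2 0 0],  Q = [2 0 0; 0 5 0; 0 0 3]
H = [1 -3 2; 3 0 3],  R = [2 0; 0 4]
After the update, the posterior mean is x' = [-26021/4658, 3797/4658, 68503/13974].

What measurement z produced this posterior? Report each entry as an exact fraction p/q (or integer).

x̄ = F·x = [-3, 15, 6]
P̄ = F·P·Fᵀ + Q = [27 15 -6; 15 53 6; -6 6 7]
S = H·P̄·Hᵀ + R = [348 -120; -120 202]
K = P̄·Hᵀ·S⁻¹ = [125/4658 1527/4658; -796/2329 507/4658; -415/13974 -13/4658]
x' − x̄ = [-12047/4658, -66073/4658, -15341/13974] = K·y
y = (KᵀK)⁻¹·Kᵀ·(x' − x̄) = [38, -11]
z = y + H·x̄ = [38, -11] + [-36, 9] = [2, -2]

z = [2, -2]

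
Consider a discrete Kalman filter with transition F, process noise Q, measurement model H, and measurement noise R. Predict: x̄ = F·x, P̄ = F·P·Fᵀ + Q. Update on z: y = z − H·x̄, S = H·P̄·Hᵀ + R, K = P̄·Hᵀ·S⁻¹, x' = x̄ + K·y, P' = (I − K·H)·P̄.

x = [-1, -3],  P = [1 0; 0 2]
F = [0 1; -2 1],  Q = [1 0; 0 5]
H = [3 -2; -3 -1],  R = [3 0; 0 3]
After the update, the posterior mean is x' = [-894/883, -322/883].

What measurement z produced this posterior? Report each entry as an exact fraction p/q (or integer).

z = [-2, 3]

x̄ = F·x = [-3, -1]
P̄ = F·P·Fᵀ + Q = [3 2; 2 11]
S = H·P̄·Hᵀ + R = [50 1; 1 53]
K = P̄·Hᵀ·S⁻¹ = [92/883 -185/883; -277/883 -278/883]
x' − x̄ = [1755/883, 561/883] = K·y
y = (KᵀK)⁻¹·Kᵀ·(x' − x̄) = [5, -7]
z = y + H·x̄ = [5, -7] + [-7, 10] = [-2, 3]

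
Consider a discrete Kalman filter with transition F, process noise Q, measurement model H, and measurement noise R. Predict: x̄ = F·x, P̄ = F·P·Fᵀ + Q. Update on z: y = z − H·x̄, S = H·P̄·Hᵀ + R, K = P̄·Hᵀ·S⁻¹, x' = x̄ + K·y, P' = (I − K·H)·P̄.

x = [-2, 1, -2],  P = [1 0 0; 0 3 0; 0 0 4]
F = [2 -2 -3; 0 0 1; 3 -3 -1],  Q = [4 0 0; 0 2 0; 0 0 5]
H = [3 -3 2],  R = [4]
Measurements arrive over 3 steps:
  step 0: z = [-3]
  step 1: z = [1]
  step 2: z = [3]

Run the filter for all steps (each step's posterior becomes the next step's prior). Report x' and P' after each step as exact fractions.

step 0: x' = [690/719, -1593/719, -4508/719], P' = [2176/719 -72/719 -3096/719; -72/719 2392/719 3634/719; -3096/719 3634/719 10305/719]
step 1: x' = [1578037/2507835, -467796/835945, -3128431/2507835], P' = [5907203/2507835 785791/835945 -4339499/2507835; 785791/835945 1460441/835945 935527/835945; -4339499/2507835 935527/835945 11403632/2507835]
step 2: x' = [75649849/148274479, 11951802/148274479, 130656839/148274479], P' = [6623412380/2817215101 2642150748/2817215101 -4871726044/2817215101; 2642150748/2817215101 4920336164/2817215101 3156827306/2817215101; -4871726044/2817215101 3156827306/2817215101 12814103623/2817215101]

step 0: x̄ = F·x = [0, -2, -7]
step 0: P̄ = F·P·Fᵀ + Q = [56 -12 36; -12 6 -4; 36 -4 45]
step 0: y = z − H·x̄ = [5]
step 0: S = H·P̄·Hᵀ + R = [1438]
step 0: K = P̄·Hᵀ·S⁻¹ = [138/719; -31/719; 105/719]
step 0: x' = x̄ + K·y = [690/719, -1593/719, -4508/719]
step 0: P' = (I − K·H)·P̄ = [2176/719 -72/719 -3096/719; -72/719 2392/719 3634/719; -3096/719 3634/719 10305/719]
step 1: x̄ = F·x = [18090/719, -4508/719, 11357/719]
step 1: P̄ = F·P·Fᵀ + Q = [195229/719 -44375/719 133217/719; -44375/719 11743/719 -30495/719; 133217/719 -30495/719 96688/719]
step 1: y = z − H·x̄ = [-89789/719]
step 1: S = H·P̄·Hᵀ + R = [5015670/719]
step 1: K = P̄·Hᵀ·S⁻¹ = [492623/2507835; -38224/835945; 342256/2507835]
step 1: x' = x̄ + K·y = [1578037/2507835, -467796/835945, -3128431/2507835]
step 1: P' = (I − K·H)·P̄ = [5907203/2507835 785791/835945 -4339499/2507835; 785791/835945 1460441/835945 935527/835945; -4339499/2507835 935527/835945 11403632/2507835]
step 2: x̄ = F·x = [15348143/2507835, -3128431/2507835, 12072706/2507835]
step 2: P̄ = F·P·Fᵀ + Q = [220712108/2507835 -48503056/2507835 146260456/2507835; -48503056/2507835 16419302/2507835 -32841872/2507835; 146260456/2507835 -32841872/2507835 116983307/2507835]
step 2: y = z − H·x̄ = [-72051629/2507835]
step 2: S = H·P̄·Hᵀ + R = [5634430202/2507835]
step 2: K = P̄·Hᵀ·S⁻¹ = [550083202/2817215101; -130225409/2817215101; 385636799/2817215101]
step 2: x' = x̄ + K·y = [75649849/148274479, 11951802/148274479, 130656839/148274479]
step 2: P' = (I − K·H)·P̄ = [6623412380/2817215101 2642150748/2817215101 -4871726044/2817215101; 2642150748/2817215101 4920336164/2817215101 3156827306/2817215101; -4871726044/2817215101 3156827306/2817215101 12814103623/2817215101]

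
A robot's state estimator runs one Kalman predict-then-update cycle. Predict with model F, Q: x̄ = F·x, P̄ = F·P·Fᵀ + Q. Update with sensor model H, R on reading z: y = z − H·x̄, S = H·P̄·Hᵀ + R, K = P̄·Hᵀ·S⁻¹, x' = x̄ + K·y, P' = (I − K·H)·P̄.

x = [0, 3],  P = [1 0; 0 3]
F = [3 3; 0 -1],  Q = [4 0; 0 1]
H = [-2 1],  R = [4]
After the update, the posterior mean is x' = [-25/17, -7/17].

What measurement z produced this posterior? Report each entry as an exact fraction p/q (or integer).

z = [3]

x̄ = F·x = [9, -3]
P̄ = F·P·Fᵀ + Q = [40 -9; -9 4]
S = H·P̄·Hᵀ + R = [204]
K = P̄·Hᵀ·S⁻¹ = [-89/204; 11/102]
x' − x̄ = [-178/17, 44/17] = K·y
y = (KᵀK)⁻¹·Kᵀ·(x' − x̄) = [24]
z = y + H·x̄ = [24] + [-21] = [3]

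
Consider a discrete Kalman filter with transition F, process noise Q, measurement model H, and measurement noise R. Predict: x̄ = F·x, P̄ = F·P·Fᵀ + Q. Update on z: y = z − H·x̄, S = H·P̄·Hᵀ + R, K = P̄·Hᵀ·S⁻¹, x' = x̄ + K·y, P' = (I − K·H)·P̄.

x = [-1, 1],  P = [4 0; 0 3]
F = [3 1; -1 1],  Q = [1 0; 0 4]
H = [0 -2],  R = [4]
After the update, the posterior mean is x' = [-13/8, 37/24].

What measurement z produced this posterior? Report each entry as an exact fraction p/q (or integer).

z = [-3]

x̄ = F·x = [-2, 2]
P̄ = F·P·Fᵀ + Q = [40 -9; -9 11]
S = H·P̄·Hᵀ + R = [48]
K = P̄·Hᵀ·S⁻¹ = [3/8; -11/24]
x' − x̄ = [3/8, -11/24] = K·y
y = (KᵀK)⁻¹·Kᵀ·(x' − x̄) = [1]
z = y + H·x̄ = [1] + [-4] = [-3]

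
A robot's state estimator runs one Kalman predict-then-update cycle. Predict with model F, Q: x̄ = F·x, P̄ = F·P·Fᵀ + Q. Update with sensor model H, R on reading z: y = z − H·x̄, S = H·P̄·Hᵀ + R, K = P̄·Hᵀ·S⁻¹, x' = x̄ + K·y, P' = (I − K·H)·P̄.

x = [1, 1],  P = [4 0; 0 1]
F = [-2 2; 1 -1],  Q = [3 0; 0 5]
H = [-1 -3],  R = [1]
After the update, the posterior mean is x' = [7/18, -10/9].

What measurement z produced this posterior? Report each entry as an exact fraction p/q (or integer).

z = [3]

x̄ = F·x = [0, 0]
P̄ = F·P·Fᵀ + Q = [23 -10; -10 10]
S = H·P̄·Hᵀ + R = [54]
K = P̄·Hᵀ·S⁻¹ = [7/54; -10/27]
x' − x̄ = [7/18, -10/9] = K·y
y = (KᵀK)⁻¹·Kᵀ·(x' − x̄) = [3]
z = y + H·x̄ = [3] + [0] = [3]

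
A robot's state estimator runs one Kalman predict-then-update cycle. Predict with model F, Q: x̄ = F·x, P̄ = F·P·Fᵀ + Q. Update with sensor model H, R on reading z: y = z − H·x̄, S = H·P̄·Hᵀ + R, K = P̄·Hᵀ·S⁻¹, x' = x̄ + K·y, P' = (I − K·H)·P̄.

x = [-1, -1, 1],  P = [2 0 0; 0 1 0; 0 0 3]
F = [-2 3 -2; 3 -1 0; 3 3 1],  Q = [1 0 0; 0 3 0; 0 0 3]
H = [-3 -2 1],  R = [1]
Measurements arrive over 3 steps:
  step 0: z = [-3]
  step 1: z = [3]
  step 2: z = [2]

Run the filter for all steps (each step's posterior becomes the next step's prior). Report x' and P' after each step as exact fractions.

step 0: x' = [141/206, -294/103, -680/103], P' = [1419/206 -993/103 108/103; -993/103 2138/103 1305/103; 108/103 1305/103 2949/103]
step 1: x' = [-944033/95305, 85735/8169, -109631/19061], P' = [10796917/95305 -301200/2723 2254323/19061; -301200/2723 127997/1167 -305855/2723; 2254323/19061 -305855/2723 2484924/19061]
step 2: x' = [11423377949/1651126726, -28827396899/3302253452, 17473689659/3302253452], P' = [48996943685/1651126726 -100896549621/3302253452 90569255445/3302253452; -100896549621/3302253452 218203818445/6604506904 -167147117337/6604506904; 90569255445/3302253452 -167147117337/6604506904 209658761445/6604506904]

step 0: x̄ = F·x = [-3, -2, -5]
step 0: P̄ = F·P·Fᵀ + Q = [30 -15 -9; -15 22 15; -9 15 33]
step 0: y = z − H·x̄ = [-11]
step 0: S = H·P̄·Hᵀ + R = [206]
step 0: K = P̄·Hᵀ·S⁻¹ = [-69/206; 8/103; 15/103]
step 0: x' = x̄ + K·y = [141/206, -294/103, -680/103]
step 0: P' = (I − K·H)·P̄ = [1419/206 -993/103 108/103; -993/103 2138/103 1305/103; 108/103 1305/103 2949/103]
step 1: x̄ = F·x = [337/103, 1011/206, -2701/206]
step 1: P̄ = F·P·Fᵀ + Q = [31099/103 -19632/103 1329/103; -19632/103 29581/206 -13935/206; 1329/103 -13935/206 38979/206]
step 1: y = z − H·x̄ = [7363/206]
step 1: S = H·P̄·Hᵀ + R = [285915/206]
step 1: K = P̄·Hᵀ·S⁻¹ = [-35136/95305; 1277/8169; 3925/19061]
step 1: x' = x̄ + K·y = [-944033/95305, 85735/8169, -109631/19061]
step 1: P' = (I − K·H)·P̄ = [10796917/95305 -301200/2723 2254323/19061; -301200/2723 127997/1167 -305855/2723; 2254323/19061 -305855/2723 2484924/19061]
step 2: x̄ = F·x = [5985101/95305, -11497022/285915, -379529/95305]
step 2: P̄ = F·P·Fᵀ + Q = [532195268/95305 -301142307/95305 -85237092/95305; -301142307/95305 513489769/285915 47080758/95305; -85237092/95305 47080758/95305 17604723/95305]
step 2: y = z − H·x̄ = [32582282/285915]
step 2: S = H·P̄·Hᵀ + R = [6604506904/285915]
step 2: K = P̄·Hᵀ·S⁻¹ = [-1619307423/3302253452; 1824543499/6604506904; 537463449/6604506904]
step 2: x' = x̄ + K·y = [11423377949/1651126726, -28827396899/3302253452, 17473689659/3302253452]
step 2: P' = (I − K·H)·P̄ = [48996943685/1651126726 -100896549621/3302253452 90569255445/3302253452; -100896549621/3302253452 218203818445/6604506904 -167147117337/6604506904; 90569255445/3302253452 -167147117337/6604506904 209658761445/6604506904]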